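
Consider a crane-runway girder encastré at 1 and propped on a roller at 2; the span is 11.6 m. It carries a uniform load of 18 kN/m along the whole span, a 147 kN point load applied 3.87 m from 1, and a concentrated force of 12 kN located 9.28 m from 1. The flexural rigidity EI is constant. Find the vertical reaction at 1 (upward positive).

R_1 = 259.2 kN

Choose R_2 as the redundant. The primary structure is the cantilever fixed at 1.
Deflection at 2 on the released cantilever, summing each load's contribution:
  UDL 18: wL⁴/(8EI) = 40739/EI
  point load 147 at a = 3.87: Pa²(3L − a)/(6EI) = 11349/EI
  point load 12 at a = 9.28: Pa²(3L − a)/(6EI) = 4395/EI
  δ_0 = 56484/EI
Flexibility coefficient — unit upward force at 2: δ_{22} = L³/(3EI) = 520.3/EI.
Compatibility at 2: δ_0 − R_2·δ_{22} = 0, so R_2 = 56484/520.3 = 108.6 kN.
Vertical equilibrium: R_1 = ΣP − R_2 = 367.8 − 108.6 = 259.2 kN.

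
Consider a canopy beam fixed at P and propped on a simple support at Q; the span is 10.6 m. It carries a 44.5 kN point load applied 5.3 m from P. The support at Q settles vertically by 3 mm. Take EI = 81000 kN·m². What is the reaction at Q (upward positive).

R_Q = 13.29 kN

Release the roller at Q. Primary structure: cantilever fixed at P.
Primary-structure tip deflection at Q by superposition:
  point load 44.5 at a = 5.3: Pa²(3L − a)/(6EI) = 5521/EI
Flexibility coefficient — unit upward force at Q: δ_{QQ} = L³/(3EI) = 397/EI.
With EI = 81000 kN·m²: δ_0 = 0.068159 m and δ_{QQ} = 0.004901 m/kN.
Compatibility — the beam at Q must follow the support down by 0.003 m: δ_0 − R_Q·δ_{QQ} = 0.003, so R_Q = (0.068159 − 0.003)/0.004901 = 13.29 kN.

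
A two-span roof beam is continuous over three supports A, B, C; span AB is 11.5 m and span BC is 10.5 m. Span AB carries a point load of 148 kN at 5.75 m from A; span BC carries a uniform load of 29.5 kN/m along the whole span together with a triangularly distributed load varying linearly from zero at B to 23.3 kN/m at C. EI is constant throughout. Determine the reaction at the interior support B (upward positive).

R_B = 348.4 kN

Take M_B as the redundant. Released structure: two simple spans AB and BC with a hinge at B.
Discontinuity in slope at B on the released structure — sum the simple-span end rotations:
  span AB: point load 148 at a = 5.75: Pab(L + a)/(6LEI) = 1223/EI
  span BC: UDL 29.5: wL³/(24EI) = 1423/EI
  span BC: triangular load, peak 23.3: 7w₀L³/(360EI) = 524.5/EI
  relative rotation θ_0 = (1223 + 1947)/EI = 3171/EI
A unit hogging moment at B produces rotation L₁/(3EI) + L₂/(3EI) = 7.333/EI.
Slope continuity at B: θ_0 = M_B·7.333/EI, so M_B = 3171/7.333 = 432.4 kN·m (hogging).
Span AB, ΣM about A with M_B applied at B: R_B^{AB}·11.5 = 851 + 432.4, so R_B^{AB} = 111.6 kN and R_A = 148 − 111.6 = 36.4 kN.
Span BC, ΣM about C: R_B^{BC}·10.5 = 2054 + 432.4, so R_B^{BC} = 236.8 kN and R_C = 432.1 − 236.8 = 195.2 kN.
R_B = 111.6 + 236.8 = 348.4 kN.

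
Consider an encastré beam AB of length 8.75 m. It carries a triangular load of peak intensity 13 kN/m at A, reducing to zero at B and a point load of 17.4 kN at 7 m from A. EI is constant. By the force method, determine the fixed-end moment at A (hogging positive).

Take the two fixed-end moments M_A, M_B as redundants; the released structure is the simple span AB.
On the primary (simply-supported) span, the end slopes from the loading are:
  at A: triangular load, peak 13: w₀L³/(45EI) = 193.5/EI
  at B: triangular load, peak 13: 7w₀L³/(360EI) = 169.3/EI
  at A: point load 17.4 at a = 7: Pab(L + b)/(6LEI) = 42.63/EI
  at B: point load 17.4 at a = 7: Pab(L + a)/(6LEI) = 63.95/EI
  θ_A0 = 236.2/EI,  θ_B0 = 233.3/EI
Flexibility coefficients: a unit moment at one end gives L/(3EI) there and L/(6EI) at the far end, so f₁₁ = f₂₂ = 2.917/EI and f₁₂ = f₂₁ = 1.458/EI.
Compatibility — zero rotation at each built-in end:
  2.917 M_A + 1.458 M_B = 236.2
  1.458 M_A + 2.917 M_B = 233.3
Solving the pair gives M_A = 54.64 kN·m and M_B = 52.67 kN·m (hogging).

M_A = 54.64 kN·m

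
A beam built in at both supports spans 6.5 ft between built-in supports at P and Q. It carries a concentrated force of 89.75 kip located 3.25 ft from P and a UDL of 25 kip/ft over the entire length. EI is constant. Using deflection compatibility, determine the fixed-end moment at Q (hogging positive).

Release both end moments; the primary structure is a simply-supported span PQ with redundants M_P and M_Q.
On the primary (simply-supported) span, the end slopes from the loading are:
  at P: point load 89.75 at a = 3.25: Pab(L + b)/(6LEI) = 237/EI
  at Q: point load 89.75 at a = 3.25: Pab(L + a)/(6LEI) = 237/EI
  at P: UDL 25: wL³/(24EI) = 286.1/EI
  at Q: UDL 25: wL³/(24EI) = 286.1/EI
  θ_P0 = 523.1/EI,  θ_Q0 = 523.1/EI
Flexibility coefficients: a unit moment at one end gives L/(3EI) there and L/(6EI) at the far end, so f₁₁ = f₂₂ = 2.167/EI and f₁₂ = f₂₁ = 1.083/EI.
Compatibility — zero rotation at each built-in end:
  2.167 M_P + 1.083 M_Q = 523.1
  1.083 M_P + 2.167 M_Q = 523.1
Solving the pair gives M_P = 160.9 kip·ft and M_Q = 160.9 kip·ft (hogging).

M_Q = 160.9 kip·ft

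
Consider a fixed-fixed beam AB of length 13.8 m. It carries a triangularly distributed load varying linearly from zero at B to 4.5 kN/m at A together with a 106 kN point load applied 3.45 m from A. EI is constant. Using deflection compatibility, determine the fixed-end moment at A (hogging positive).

Release both end moments; the primary structure is a simply-supported span AB with redundants M_A and M_B.
On the primary (simply-supported) span, the end slopes from the loading are:
  at A: triangular load, peak 4.5: w₀L³/(45EI) = 262.8/EI
  at B: triangular load, peak 4.5: 7w₀L³/(360EI) = 230/EI
  at A: point load 106 at a = 3.45: Pab(L + b)/(6LEI) = 1104/EI
  at B: point load 106 at a = 3.45: Pab(L + a)/(6LEI) = 788.5/EI
  θ_A0 = 1367/EI,  θ_B0 = 1018/EI
Flexibility coefficients: a unit moment at one end gives L/(3EI) there and L/(6EI) at the far end, so f₁₁ = f₂₂ = 4.6/EI and f₁₂ = f₂₁ = 2.3/EI.
Compatibility — zero rotation at each built-in end:
  4.6 M_A + 2.3 M_B = 1367
  2.3 M_A + 4.6 M_B = 1018
Solving the pair gives M_A = 248.6 kN·m and M_B = 97.13 kN·m (hogging).

M_A = 248.6 kN·m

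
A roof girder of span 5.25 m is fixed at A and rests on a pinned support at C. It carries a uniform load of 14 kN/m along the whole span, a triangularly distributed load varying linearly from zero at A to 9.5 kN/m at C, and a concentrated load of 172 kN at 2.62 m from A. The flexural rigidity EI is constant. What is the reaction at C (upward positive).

Take the reaction at C as the redundant and release it; the primary structure is a cantilever fixed at A.
Deflection at C on the released cantilever, summing each load's contribution:
  UDL 14: wL⁴/(8EI) = 1329/EI
  triangular load, peak 9.5 at the free end: 11w₀L⁴/(120EI) = 661.6/EI
  point load 172 at a = 2.62: Pa²(3L − a)/(6EI) = 2584/EI
  δ_0 = 4575/EI
Flexibility coefficient — unit upward force at C: δ_{CC} = L³/(3EI) = 48.23/EI.
The prop prevents deflection at C: R_C = δ_0/δ_{CC} = 4575/48.23 = 94.84 kN.

R_C = 94.84 kN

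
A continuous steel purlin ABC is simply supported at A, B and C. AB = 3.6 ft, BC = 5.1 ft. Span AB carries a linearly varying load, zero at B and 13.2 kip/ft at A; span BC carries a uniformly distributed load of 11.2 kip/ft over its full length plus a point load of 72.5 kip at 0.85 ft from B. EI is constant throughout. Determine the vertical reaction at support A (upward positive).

Take M_B as the redundant. Released structure: two simple spans AB and BC with a hinge at B.
Discontinuity in slope at B on the released structure — sum the simple-span end rotations:
  span AB: triangular load, peak 13.2: 7w₀L³/(360EI) = 11.98/EI
  span BC: UDL 11.2: wL³/(24EI) = 61.9/EI
  span BC: point load 72.5 at a = 0.85: Pab(L + b)/(6LEI) = 80.03/EI
  relative rotation θ_0 = (11.98 + 141.9)/EI = 153.9/EI
A unit hogging moment at B produces rotation L₁/(3EI) + L₂/(3EI) = 2.9/EI.
Compatibility: M_B·(L₁+L₂)/(3EI) = θ_0, giving M_B = 53.07 kip·ft (hogging).
Span AB, ΣM about A with M_B applied at B: R_B^{AB}·3.6 = 28.51 + 53.07, so R_B^{AB} = 22.66 kip and R_A = 23.76 − 22.66 = 1.098 kip.

R_A = 1.098 kip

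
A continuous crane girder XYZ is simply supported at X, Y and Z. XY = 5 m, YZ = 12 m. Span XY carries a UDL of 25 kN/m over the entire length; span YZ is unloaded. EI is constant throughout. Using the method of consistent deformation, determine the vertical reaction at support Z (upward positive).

R_Z = -1.915 kN

Take M_Y as the redundant. Released structure: two simple spans XY and YZ with a hinge at Y.
Discontinuity in slope at Y on the released structure — sum the simple-span end rotations:
  span XY: UDL 25: wL³/(24EI) = 130.2/EI
  relative rotation θ_0 = (130.2 + 0)/EI = 130.2/EI
A unit hogging moment at Y produces rotation L₁/(3EI) + L₂/(3EI) = 5.667/EI.
Slope continuity at Y: θ_0 = M_Y·5.667/EI, so M_Y = 130.2/5.667 = 22.98 kN·m (hogging).
Span YZ, ΣM about Z: R_Y^{YZ}·12 = 0 + 22.98, so R_Y^{YZ} = 1.915 kN and R_Z = 0 − 1.915 = -1.915 kN.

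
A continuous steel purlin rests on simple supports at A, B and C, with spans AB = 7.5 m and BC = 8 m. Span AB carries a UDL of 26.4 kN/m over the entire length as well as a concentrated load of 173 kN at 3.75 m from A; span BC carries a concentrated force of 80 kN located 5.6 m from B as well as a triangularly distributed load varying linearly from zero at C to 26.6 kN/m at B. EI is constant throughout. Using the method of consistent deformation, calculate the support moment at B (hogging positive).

Insert a hinge at B; M_B is the redundant, and each span becomes simply supported.
Rotations at B on the released spans (each span's end-slope, ×1/EI):
  span AB: UDL 26.4: wL³/(24EI) = 464.1/EI
  span AB: point load 173 at a = 3.75: Pab(L + a)/(6LEI) = 608.2/EI
  span BC: point load 80 at a = 5.6: Pab(L + b)/(6LEI) = 233/EI
  span BC: triangular load, peak 26.6: w₀L³/(45EI) = 302.6/EI
  relative rotation θ_0 = (1072 + 535.6)/EI = 1608/EI
A unit hogging moment at B produces rotation L₁/(3EI) + L₂/(3EI) = 5.167/EI.
Slope continuity at B: θ_0 = M_B·5.167/EI, so M_B = 1608/5.167 = 311.2 kN·m (hogging).

M_B = 311.2 kN·m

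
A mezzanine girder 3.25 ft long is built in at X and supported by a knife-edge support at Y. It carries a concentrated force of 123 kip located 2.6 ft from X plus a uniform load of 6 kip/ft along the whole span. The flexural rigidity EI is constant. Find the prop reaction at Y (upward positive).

R_Y = 93.9 kip

Release the roller at Y. Primary structure: cantilever fixed at X.
Free-end deflection of the primary structure under the applied loading (downward +):
  point load 123 at a = 2.6: Pa²(3L − a)/(6EI) = 990.8/EI
  UDL 6: wL⁴/(8EI) = 83.67/EI
  δ_0 = 1075/EI
Tip deflection under a unit load at Y: L³/(3EI) = 11.44/EI.
Compatibility at Y: δ_0 − R_Y·δ_{YY} = 0, so R_Y = 1075/11.44 = 93.9 kip.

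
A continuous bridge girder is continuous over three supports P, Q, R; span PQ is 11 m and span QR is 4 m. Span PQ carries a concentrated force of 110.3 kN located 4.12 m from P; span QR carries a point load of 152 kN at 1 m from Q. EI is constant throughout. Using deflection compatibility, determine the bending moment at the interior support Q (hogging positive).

M_Q = 169.9 kN·m

Insert a hinge at Q; M_Q is the redundant, and each span becomes simply supported.
Discontinuity in slope at Q on the released structure — sum the simple-span end rotations:
  span PQ: point load 110.3 at a = 4.12: Pab(L + a)/(6LEI) = 716.3/EI
  span QR: point load 152 at a = 1: Pab(L + b)/(6LEI) = 133/EI
  relative rotation θ_0 = (716.3 + 133)/EI = 849.3/EI
A unit hogging moment at Q produces rotation L₁/(3EI) + L₂/(3EI) = 5/EI.
Compatibility: M_Q·(L₁+L₂)/(3EI) = θ_0, giving M_Q = 169.9 kN·m (hogging).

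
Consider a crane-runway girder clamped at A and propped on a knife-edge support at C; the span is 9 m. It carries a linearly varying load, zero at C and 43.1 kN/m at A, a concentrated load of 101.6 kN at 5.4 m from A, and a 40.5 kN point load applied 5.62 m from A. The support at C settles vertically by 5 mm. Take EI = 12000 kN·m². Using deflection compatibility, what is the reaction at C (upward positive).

R_C = 101.2 kN

Remove the prop at C; the released (primary) structure is a cantilever built in at A.
Downward deflection at the released point C due to the loads:
  triangular load, peak 43.1 at the fixed end: w₀L⁴/(30EI) = 9426/EI
  point load 101.6 at a = 5.4: Pa²(3L − a)/(6EI) = 10666/EI
  point load 40.5 at a = 5.62: Pa²(3L − a)/(6EI) = 4558/EI
  δ_0 = 24650/EI
Flexibility coefficient — unit upward force at C: δ_{CC} = L³/(3EI) = 243/EI.
With EI = 12000 kN·m²: δ_0 = 2.0541 m and δ_{CC} = 0.02025 m/kN.
Compatibility — the beam at C must follow the support down by 0.005 m: δ_0 − R_C·δ_{CC} = 0.005, so R_C = (2.0541 − 0.005)/0.02025 = 101.2 kN.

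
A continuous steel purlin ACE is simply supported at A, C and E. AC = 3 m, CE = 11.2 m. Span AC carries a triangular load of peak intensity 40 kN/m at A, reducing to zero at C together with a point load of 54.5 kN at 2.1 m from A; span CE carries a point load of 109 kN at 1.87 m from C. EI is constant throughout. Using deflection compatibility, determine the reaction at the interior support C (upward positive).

Take M_C as the redundant. Released structure: two simple spans AC and CE with a hinge at C.
Discontinuity in slope at C on the released structure — sum the simple-span end rotations:
  span AC: triangular load, peak 40: 7w₀L³/(360EI) = 21/EI
  span AC: point load 54.5 at a = 2.1: Pab(L + a)/(6LEI) = 29.18/EI
  span CE: point load 109 at a = 1.87: Pab(L + b)/(6LEI) = 581/EI
  relative rotation θ_0 = (50.18 + 581)/EI = 631.2/EI
A unit hogging moment at C produces rotation L₁/(3EI) + L₂/(3EI) = 4.733/EI.
Slope continuity at C: θ_0 = M_C·4.733/EI, so M_C = 631.2/4.733 = 133.3 kN·m (hogging).
Span AC, ΣM about A with M_C applied at C: R_C^{AC}·3 = 174.4 + 133.3, so R_C^{AC} = 102.6 kN and R_A = 114.5 − 102.6 = 11.9 kN.
Span CE, ΣM about E: R_C^{CE}·11.2 = 1017 + 133.3, so R_C^{CE} = 102.7 kN and R_E = 109 − 102.7 = 6.293 kN.
R_C = 102.6 + 102.7 = 205.3 kN.

R_C = 205.3 kN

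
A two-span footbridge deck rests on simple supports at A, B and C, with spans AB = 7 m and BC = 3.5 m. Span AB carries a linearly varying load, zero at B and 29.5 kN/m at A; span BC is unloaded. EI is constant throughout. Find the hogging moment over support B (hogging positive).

Insert a hinge at B; M_B is the redundant, and each span becomes simply supported.
Discontinuity in slope at B on the released structure — sum the simple-span end rotations:
  span AB: triangular load, peak 29.5: 7w₀L³/(360EI) = 196.7/EI
  relative rotation θ_0 = (196.7 + 0)/EI = 196.7/EI
A unit hogging moment at B produces rotation L₁/(3EI) + L₂/(3EI) = 3.5/EI.
Compatibility: M_B·(L₁+L₂)/(3EI) = θ_0, giving M_B = 56.21 kN·m (hogging).

M_B = 56.21 kN·m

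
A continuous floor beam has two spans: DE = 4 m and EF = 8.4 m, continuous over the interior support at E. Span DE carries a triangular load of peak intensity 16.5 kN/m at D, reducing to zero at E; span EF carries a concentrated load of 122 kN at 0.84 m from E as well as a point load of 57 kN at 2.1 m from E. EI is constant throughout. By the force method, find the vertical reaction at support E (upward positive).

Insert a hinge at E; M_E is the redundant, and each span becomes simply supported.
Discontinuity in slope at E on the released structure — sum the simple-span end rotations:
  span DE: triangular load, peak 16.5: 7w₀L³/(360EI) = 20.53/EI
  span EF: point load 122 at a = 0.84: Pab(L + b)/(6LEI) = 245.3/EI
  span EF: point load 57 at a = 2.1: Pab(L + b)/(6LEI) = 219.9/EI
  relative rotation θ_0 = (20.53 + 465.3)/EI = 485.8/EI
A unit hogging moment at E produces rotation L₁/(3EI) + L₂/(3EI) = 4.133/EI.
Slope continuity at E: θ_0 = M_E·4.133/EI, so M_E = 485.8/4.133 = 117.5 kN·m (hogging).
Span DE, ΣM about D with M_E applied at E: R_E^{DE}·4 = 44 + 117.5, so R_E^{DE} = 40.38 kN and R_D = 33 − 40.38 = -7.384 kN.
Span EF, ΣM about F: R_E^{EF}·8.4 = 1281 + 117.5, so R_E^{EF} = 166.5 kN and R_F = 179 − 166.5 = 12.46 kN.
R_E = 40.38 + 166.5 = 206.9 kN.

R_E = 206.9 kN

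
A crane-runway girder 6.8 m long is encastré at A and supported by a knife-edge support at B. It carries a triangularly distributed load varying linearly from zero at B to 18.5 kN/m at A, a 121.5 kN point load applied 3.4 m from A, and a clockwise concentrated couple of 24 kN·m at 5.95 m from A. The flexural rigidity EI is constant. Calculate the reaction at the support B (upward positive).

Remove the prop at B; the released (primary) structure is a cantilever built in at A.
Deflection at B on the released cantilever, summing each load's contribution:
  triangular load, peak 18.5 at the fixed end: w₀L⁴/(30EI) = 1319/EI
  point load 121.5 at a = 3.4: Pa²(3L − a)/(6EI) = 3980/EI
  clockwise couple 24 at a = 5.95: M₀a(2L − a)/(2EI) = 546.2/EI
  δ_0 = 5844/EI
Tip deflection under a unit load at B: L³/(3EI) = 104.8/EI.
The prop prevents deflection at B: R_B = δ_0/δ_{BB} = 5844/104.8 = 55.76 kN.

R_B = 55.76 kN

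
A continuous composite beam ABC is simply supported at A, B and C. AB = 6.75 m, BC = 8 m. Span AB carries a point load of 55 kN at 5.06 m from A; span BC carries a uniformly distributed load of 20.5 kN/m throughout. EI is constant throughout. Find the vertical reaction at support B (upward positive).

Insert a hinge at B; M_B is the redundant, and each span becomes simply supported.
Discontinuity in slope at B on the released structure — sum the simple-span end rotations:
  span AB: point load 55 at a = 5.06: Pab(L + a)/(6LEI) = 137.1/EI
  span BC: UDL 20.5: wL³/(24EI) = 437.3/EI
  relative rotation θ_0 = (137.1 + 437.3)/EI = 574.5/EI
A unit hogging moment at B produces rotation L₁/(3EI) + L₂/(3EI) = 4.917/EI.
Compatibility: M_B·(L₁+L₂)/(3EI) = θ_0, giving M_B = 116.8 kN·m (hogging).
Span AB, ΣM about A with M_B applied at B: R_B^{AB}·6.75 = 278.3 + 116.8, so R_B^{AB} = 58.54 kN and R_A = 55 − 58.54 = -3.54 kN.
Span BC, ΣM about C: R_B^{BC}·8 = 656 + 116.8, so R_B^{BC} = 96.61 kN and R_C = 164 − 96.61 = 67.39 kN.
R_B = 58.54 + 96.61 = 155.1 kN.

R_B = 155.1 kN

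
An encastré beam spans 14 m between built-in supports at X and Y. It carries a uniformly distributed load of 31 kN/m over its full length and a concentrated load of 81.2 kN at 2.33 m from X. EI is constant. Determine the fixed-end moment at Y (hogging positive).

Take the two fixed-end moments M_X, M_Y as redundants; the released structure is the simple span XY.
End rotations of the released simple span under the applied load (×1/EI):
  at X: UDL 31: wL³/(24EI) = 3544/EI
  at Y: UDL 31: wL³/(24EI) = 3544/EI
  at X: point load 81.2 at a = 2.33: Pab(L + b)/(6LEI) = 674.7/EI
  at Y: point load 81.2 at a = 2.33: Pab(L + a)/(6LEI) = 429.2/EI
  θ_X0 = 4219/EI,  θ_Y0 = 3974/EI
Flexibility coefficients: a unit moment at one end gives L/(3EI) there and L/(6EI) at the far end, so f₁₁ = f₂₂ = 4.667/EI and f₁₂ = f₂₁ = 2.333/EI.
Compatibility — zero rotation at each built-in end:
  4.667 M_X + 2.333 M_Y = 4219
  2.333 M_X + 4.667 M_Y = 3974
Solving the pair gives M_X = 637.8 kN·m and M_Y = 532.6 kN·m (hogging).

M_Y = 532.6 kN·m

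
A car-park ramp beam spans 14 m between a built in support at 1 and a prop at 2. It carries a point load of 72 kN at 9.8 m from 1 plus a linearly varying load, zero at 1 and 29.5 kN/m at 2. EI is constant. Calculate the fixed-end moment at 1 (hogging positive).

M_1 = 474.9 kN·m

Choose R_2 as the redundant. The primary structure is the cantilever fixed at 1.
Downward deflection at the released point 2 due to the loads:
  point load 72 at a = 9.8: Pa²(3L − a)/(6EI) = 37110/EI
  triangular load, peak 29.5 at the free end: 11w₀L⁴/(120EI) = 103883/EI
  δ_0 = 140993/EI
Flexibility coefficient — unit upward force at 2: δ_{22} = L³/(3EI) = 914.7/EI.
The prop prevents deflection at 2: R_2 = δ_0/δ_{22} = 140993/914.7 = 154.1 kN.
Moment equilibrium about 1: M_1 = Σ(load moments about 1) − R_2·L = 2633 − 154.1×14 = 474.9 kN·m.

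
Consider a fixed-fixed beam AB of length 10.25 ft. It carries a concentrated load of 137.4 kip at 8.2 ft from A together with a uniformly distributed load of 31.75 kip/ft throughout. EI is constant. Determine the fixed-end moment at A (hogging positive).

Release both end moments; the primary structure is a simply-supported span AB with redundants M_A and M_B.
End rotations of the released simple span under the applied load (×1/EI):
  at A: point load 137.4 at a = 8.2: Pab(L + b)/(6LEI) = 461.9/EI
  at B: point load 137.4 at a = 8.2: Pab(L + a)/(6LEI) = 692.9/EI
  at A: UDL 31.75: wL³/(24EI) = 1425/EI
  at B: UDL 31.75: wL³/(24EI) = 1425/EI
  θ_A0 = 1887/EI,  θ_B0 = 2118/EI
Flexibility coefficients: a unit moment at one end gives L/(3EI) there and L/(6EI) at the far end, so f₁₁ = f₂₂ = 3.417/EI and f₁₂ = f₂₁ = 1.708/EI.
Compatibility — zero rotation at each built-in end:
  3.417 M_A + 1.708 M_B = 1887
  1.708 M_A + 3.417 M_B = 2118
Solving the pair gives M_A = 323 kip·ft and M_B = 458.2 kip·ft (hogging).

M_A = 323 kip·ft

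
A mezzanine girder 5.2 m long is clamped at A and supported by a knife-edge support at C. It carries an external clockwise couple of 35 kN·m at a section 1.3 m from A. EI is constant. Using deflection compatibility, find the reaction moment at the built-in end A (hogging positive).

M_A = 12.03 kN·m

Take the reaction at C as the redundant and release it; the primary structure is a cantilever fixed at A.
Downward deflection at the released point C due to the loads:
  clockwise couple 35 at a = 1.3: M₀a(2L − a)/(2EI) = 207/EI
Flexibility coefficient — unit upward force at C: δ_{CC} = L³/(3EI) = 46.87/EI.
Compatibility at C: δ_0 − R_C·δ_{CC} = 0, so R_C = 207/46.87 = 4.417 kN.
Moment equilibrium about A: M_A = Σ(load moments about A) − R_C·L = 35 − 4.417×5.2 = 12.03 kN·m.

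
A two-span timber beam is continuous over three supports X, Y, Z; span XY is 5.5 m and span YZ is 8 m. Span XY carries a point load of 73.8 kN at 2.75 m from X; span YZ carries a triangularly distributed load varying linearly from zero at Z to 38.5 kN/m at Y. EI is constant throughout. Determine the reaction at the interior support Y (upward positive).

Take M_Y as the redundant. Released structure: two simple spans XY and YZ with a hinge at Y.
Discontinuity in slope at Y on the released structure — sum the simple-span end rotations:
  span XY: point load 73.8 at a = 2.75: Pab(L + a)/(6LEI) = 139.5/EI
  span YZ: triangular load, peak 38.5: w₀L³/(45EI) = 438/EI
  relative rotation θ_0 = (139.5 + 438)/EI = 577.6/EI
A unit hogging moment at Y produces rotation L₁/(3EI) + L₂/(3EI) = 4.5/EI.
Compatibility: M_Y·(L₁+L₂)/(3EI) = θ_0, giving M_Y = 128.3 kN·m (hogging).
Span XY, ΣM about X with M_Y applied at Y: R_Y^{XY}·5.5 = 202.9 + 128.3, so R_Y^{XY} = 60.24 kN and R_X = 73.8 − 60.24 = 13.56 kN.
Span YZ, ΣM about Z: R_Y^{YZ}·8 = 821.3 + 128.3, so R_Y^{YZ} = 118.7 kN and R_Z = 154 − 118.7 = 35.29 kN.
R_Y = 60.24 + 118.7 = 178.9 kN.

R_Y = 178.9 kN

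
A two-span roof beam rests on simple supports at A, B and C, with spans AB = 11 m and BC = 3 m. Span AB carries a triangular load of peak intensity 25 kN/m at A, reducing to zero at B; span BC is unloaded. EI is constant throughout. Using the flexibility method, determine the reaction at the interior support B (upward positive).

R_B = 104.7 kN

Release continuity at B by inserting a hinge; the redundant is the internal moment M_B. The primary structure is two simply-supported spans AB and BC.
Discontinuity in slope at B on the released structure — sum the simple-span end rotations:
  span AB: triangular load, peak 25: 7w₀L³/(360EI) = 647/EI
  relative rotation θ_0 = (647 + 0)/EI = 647/EI
A unit hogging moment at B produces rotation L₁/(3EI) + L₂/(3EI) = 4.667/EI.
Compatibility: M_B·(L₁+L₂)/(3EI) = θ_0, giving M_B = 138.6 kN·m (hogging).
Span AB, ΣM about A with M_B applied at B: R_B^{AB}·11 = 504.2 + 138.6, so R_B^{AB} = 58.44 kN and R_A = 137.5 − 58.44 = 79.06 kN.
Span BC, ΣM about C: R_B^{BC}·3 = 0 + 138.6, so R_B^{BC} = 46.22 kN and R_C = 0 − 46.22 = -46.22 kN.
R_B = 58.44 + 46.22 = 104.7 kN.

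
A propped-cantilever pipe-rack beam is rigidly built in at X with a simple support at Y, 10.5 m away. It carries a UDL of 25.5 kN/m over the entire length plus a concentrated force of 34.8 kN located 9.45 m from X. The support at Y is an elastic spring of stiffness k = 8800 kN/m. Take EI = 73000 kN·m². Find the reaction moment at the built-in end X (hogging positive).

M_X = 398.2 kN·m

Release the roller at Y. Primary structure: cantilever fixed at X.
Primary-structure tip deflection at Y by superposition:
  UDL 25.5: wL⁴/(8EI) = 38744/EI
  point load 34.8 at a = 9.45: Pa²(3L − a)/(6EI) = 11421/EI
  δ_0 = 50165/EI
Tip deflection under a unit load at Y: L³/(3EI) = 385.9/EI.
With EI = 73000 kN·m²: δ_0 = 0.68719 m and δ_{YY} = 0.005286 m/kN.
Compatibility — the spring shortens by R_Y/k under the reaction it provides: δ_0 − R_Y·δ_{YY} = R_Y/k. With 1/k = 0.000114 m/kN, R_Y = δ_0 / (δ_{YY} + 1/k) = 0.68719 / (0.005286 + 0.000114) = 127.3 kN.
Moment equilibrium about X: M_X = Σ(load moments about X) − R_Y·L = 1735 − 127.3×10.5 = 398.2 kN·m.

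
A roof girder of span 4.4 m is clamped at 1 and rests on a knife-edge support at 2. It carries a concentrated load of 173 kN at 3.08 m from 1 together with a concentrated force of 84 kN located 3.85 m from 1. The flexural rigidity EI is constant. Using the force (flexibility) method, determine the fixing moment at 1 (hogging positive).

Remove the prop at 2; the released (primary) structure is a cantilever built in at 1.
Primary-structure tip deflection at 2 by superposition:
  point load 173 at a = 3.08: Pa²(3L − a)/(6EI) = 2768/EI
  point load 84 at a = 3.85: Pa²(3L − a)/(6EI) = 1940/EI
  δ_0 = 4708/EI
Tip deflection under a unit load at 2: L³/(3EI) = 28.39/EI.
The prop prevents deflection at 2: R_2 = δ_0/δ_{22} = 4708/28.39 = 165.8 kN.
Moment equilibrium about 1: M_1 = Σ(load moments about 1) − R_2·L = 856.2 − 165.8×4.4 = 126.6 kN·m.

M_1 = 126.6 kN·m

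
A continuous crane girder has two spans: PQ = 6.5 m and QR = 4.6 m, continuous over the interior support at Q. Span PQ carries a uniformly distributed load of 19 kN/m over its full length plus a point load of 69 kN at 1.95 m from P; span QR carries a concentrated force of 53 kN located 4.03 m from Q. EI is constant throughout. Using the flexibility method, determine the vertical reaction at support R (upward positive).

R_R = 24.53 kN

Insert a hinge at Q; M_Q is the redundant, and each span becomes simply supported.
Discontinuity in slope at Q on the released structure — sum the simple-span end rotations:
  span PQ: UDL 19: wL³/(24EI) = 217.4/EI
  span PQ: point load 69 at a = 1.95: Pab(L + a)/(6LEI) = 132.6/EI
  span QR: point load 53 at a = 4.03: Pab(L + b)/(6LEI) = 22.81/EI
  relative rotation θ_0 = (350.1 + 22.81)/EI = 372.9/EI
A unit hogging moment at Q produces rotation L₁/(3EI) + L₂/(3EI) = 3.7/EI.
Slope continuity at Q: θ_0 = M_Q·3.7/EI, so M_Q = 372.9/3.7 = 100.8 kN·m (hogging).
Span QR, ΣM about R: R_Q^{QR}·4.6 = 30.21 + 100.8, so R_Q^{QR} = 28.47 kN and R_R = 53 − 28.47 = 24.53 kN.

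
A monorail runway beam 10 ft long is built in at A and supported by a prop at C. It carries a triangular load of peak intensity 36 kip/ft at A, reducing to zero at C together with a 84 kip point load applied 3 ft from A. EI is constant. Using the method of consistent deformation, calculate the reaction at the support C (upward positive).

R_C = 46.21 kip

Take the reaction at C as the redundant and release it; the primary structure is a cantilever fixed at A.
Free-end deflection of the primary structure under the applied loading (downward +):
  triangular load, peak 36 at the fixed end: w₀L⁴/(30EI) = 12000/EI
  point load 84 at a = 3: Pa²(3L − a)/(6EI) = 3402/EI
  δ_0 = 15402/EI
Flexibility coefficient — unit upward force at C: δ_{CC} = L³/(3EI) = 333.3/EI.
Compatibility at C: δ_0 − R_C·δ_{CC} = 0, so R_C = 15402/333.3 = 46.21 kip.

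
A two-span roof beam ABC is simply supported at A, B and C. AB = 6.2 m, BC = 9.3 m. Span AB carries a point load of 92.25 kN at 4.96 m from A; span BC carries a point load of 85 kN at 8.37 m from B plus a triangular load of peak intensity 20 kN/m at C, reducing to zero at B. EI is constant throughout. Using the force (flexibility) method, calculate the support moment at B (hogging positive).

Release continuity at B by inserting a hinge; the redundant is the internal moment M_B. The primary structure is two simply-supported spans AB and BC.
End slopes at the hinge B, treating each span as simply supported:
  span AB: point load 92.25 at a = 4.96: Pab(L + a)/(6LEI) = 170.2/EI
  span BC: point load 85 at a = 8.37: Pab(L + b)/(6LEI) = 121.3/EI
  span BC: triangular load, peak 20: 7w₀L³/(360EI) = 312.8/EI
  relative rotation θ_0 = (170.2 + 434.1)/EI = 604.3/EI
A unit hogging moment at B produces rotation L₁/(3EI) + L₂/(3EI) = 5.167/EI.
Compatibility: M_B·(L₁+L₂)/(3EI) = θ_0, giving M_B = 117 kN·m (hogging).

M_B = 117 kN·m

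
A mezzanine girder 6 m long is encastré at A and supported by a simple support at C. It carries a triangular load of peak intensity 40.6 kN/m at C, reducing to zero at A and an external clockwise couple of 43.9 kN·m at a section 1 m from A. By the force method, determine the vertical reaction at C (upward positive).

R_C = 70.34 kN

Release the roller at C. Primary structure: cantilever fixed at A.
Free-end deflection of the primary structure under the applied loading (downward +):
  triangular load, peak 40.6 at the free end: 11w₀L⁴/(120EI) = 4823/EI
  clockwise couple 43.9 at a = 1: M₀a(2L − a)/(2EI) = 241.4/EI
  δ_0 = 5065/EI
Flexibility coefficient — unit upward force at C: δ_{CC} = L³/(3EI) = 72/EI.
Compatibility at C: δ_0 − R_C·δ_{CC} = 0, so R_C = 5065/72 = 70.34 kN.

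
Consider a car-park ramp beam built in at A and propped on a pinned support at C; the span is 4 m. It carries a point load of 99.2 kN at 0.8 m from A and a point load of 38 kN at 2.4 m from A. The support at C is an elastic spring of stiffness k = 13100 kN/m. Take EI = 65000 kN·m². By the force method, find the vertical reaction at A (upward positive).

Choose R_C as the redundant. The primary structure is the cantilever fixed at A.
Primary-structure tip deflection at C by superposition:
  point load 99.2 at a = 0.8: Pa²(3L − a)/(6EI) = 118.5/EI
  point load 38 at a = 2.4: Pa²(3L − a)/(6EI) = 350.2/EI
  δ_0 = 468.7/EI
Flexibility coefficient — unit upward force at C: δ_{CC} = L³/(3EI) = 21.33/EI.
With EI = 65000 kN·m²: δ_0 = 0.007211 m and δ_{CC} = 0.000328 m/kN.
Compatibility — the spring shortens by R_C/k under the reaction it provides: δ_0 − R_C·δ_{CC} = R_C/k. With 1/k = 0.000076 m/kN, R_C = δ_0 / (δ_{CC} + 1/k) = 0.007211 / (0.000328 + 0.000076) = 17.83 kN.
Vertical equilibrium: R_A = ΣP − R_C = 137.2 − 17.83 = 119.4 kN.

R_A = 119.4 kN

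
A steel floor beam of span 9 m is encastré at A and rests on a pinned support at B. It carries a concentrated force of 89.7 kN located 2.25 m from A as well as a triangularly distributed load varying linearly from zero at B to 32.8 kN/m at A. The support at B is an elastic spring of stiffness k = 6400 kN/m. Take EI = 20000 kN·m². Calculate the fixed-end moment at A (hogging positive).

Release the roller at B. Primary structure: cantilever fixed at A.
Downward deflection at the released point B due to the loads:
  point load 89.7 at a = 2.25: Pa²(3L − a)/(6EI) = 1873/EI
  triangular load, peak 32.8 at the fixed end: w₀L⁴/(30EI) = 7173/EI
  δ_0 = 9047/EI
Tip deflection under a unit load at B: L³/(3EI) = 243/EI.
With EI = 20000 kN·m²: δ_0 = 0.45233 m and δ_{BB} = 0.01215 m/kN.
Compatibility — the spring shortens by R_B/k under the reaction it provides: δ_0 − R_B·δ_{BB} = R_B/k. With 1/k = 0.000156 m/kN, R_B = δ_0 / (δ_{BB} + 1/k) = 0.45233 / (0.01215 + 0.000156) = 36.76 kN.
Moment equilibrium about A: M_A = Σ(load moments about A) − R_B·L = 644.6 − 36.76×9 = 313.8 kN·m.

M_A = 313.8 kN·m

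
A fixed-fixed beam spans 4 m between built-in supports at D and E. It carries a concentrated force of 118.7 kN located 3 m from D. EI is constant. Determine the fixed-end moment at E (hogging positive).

M_E = 66.77 kN·m

Release both end moments; the primary structure is a simply-supported span DE with redundants M_D and M_E.
On the primary (simply-supported) span, the end slopes from the loading are:
  at D: point load 118.7 at a = 3: Pab(L + b)/(6LEI) = 74.19/EI
  at E: point load 118.7 at a = 3: Pab(L + a)/(6LEI) = 103.9/EI
  θ_D0 = 74.19/EI,  θ_E0 = 103.9/EI
Flexibility coefficients: a unit moment at one end gives L/(3EI) there and L/(6EI) at the far end, so f₁₁ = f₂₂ = 1.333/EI and f₁₂ = f₂₁ = 0.6667/EI.
Compatibility — zero rotation at each built-in end:
  1.333 M_D + 0.6667 M_E = 74.19
  0.6667 M_D + 1.333 M_E = 103.9
Solving the pair gives M_D = 22.26 kN·m and M_E = 66.77 kN·m (hogging).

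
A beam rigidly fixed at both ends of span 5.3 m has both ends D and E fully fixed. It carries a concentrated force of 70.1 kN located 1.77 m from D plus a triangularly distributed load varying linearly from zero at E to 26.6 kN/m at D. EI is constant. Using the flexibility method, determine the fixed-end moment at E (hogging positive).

Release both end moments; the primary structure is a simply-supported span DE with redundants M_D and M_E.
Simple-span end rotations at D and E under the given loads:
  at D: point load 70.1 at a = 1.77: Pab(L + b)/(6LEI) = 121.6/EI
  at E: point load 70.1 at a = 1.77: Pab(L + a)/(6LEI) = 97.38/EI
  at D: triangular load, peak 26.6: w₀L³/(45EI) = 88/EI
  at E: triangular load, peak 26.6: 7w₀L³/(360EI) = 77/EI
  θ_D0 = 209.6/EI,  θ_E0 = 174.4/EI
Flexibility coefficients: a unit moment at one end gives L/(3EI) there and L/(6EI) at the far end, so f₁₁ = f₂₂ = 1.767/EI and f₁₂ = f₂₁ = 0.8833/EI.
Compatibility — zero rotation at each built-in end:
  1.767 M_D + 0.8833 M_E = 209.6
  0.8833 M_D + 1.767 M_E = 174.4
Solving the pair gives M_D = 92.4 kN·m and M_E = 52.51 kN·m (hogging).

M_E = 52.51 kN·m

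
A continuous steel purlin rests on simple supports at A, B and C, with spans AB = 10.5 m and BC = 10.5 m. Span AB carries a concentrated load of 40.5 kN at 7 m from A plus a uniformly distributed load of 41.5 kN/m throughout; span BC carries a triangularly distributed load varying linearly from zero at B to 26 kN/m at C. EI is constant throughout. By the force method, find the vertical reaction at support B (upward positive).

R_B = 368.3 kN

Take M_B as the redundant. Released structure: two simple spans AB and BC with a hinge at B.
End slopes at the hinge B, treating each span as simply supported:
  span AB: point load 40.5 at a = 7: Pab(L + a)/(6LEI) = 275.6/EI
  span AB: UDL 41.5: wL³/(24EI) = 2002/EI
  span BC: triangular load, peak 26: 7w₀L³/(360EI) = 585.2/EI
  relative rotation θ_0 = (2277 + 585.2)/EI = 2863/EI
A unit hogging moment at B produces rotation L₁/(3EI) + L₂/(3EI) = 7/EI.
Compatibility: M_B·(L₁+L₂)/(3EI) = θ_0, giving M_B = 408.9 kN·m (hogging).
Span AB, ΣM about A with M_B applied at B: R_B^{AB}·10.5 = 2571 + 408.9, so R_B^{AB} = 283.8 kN and R_A = 476.2 − 283.8 = 192.4 kN.
Span BC, ΣM about C: R_B^{BC}·10.5 = 477.8 + 408.9, so R_B^{BC} = 84.45 kN and R_C = 136.5 − 84.45 = 52.05 kN.
R_B = 283.8 + 84.45 = 368.3 kN.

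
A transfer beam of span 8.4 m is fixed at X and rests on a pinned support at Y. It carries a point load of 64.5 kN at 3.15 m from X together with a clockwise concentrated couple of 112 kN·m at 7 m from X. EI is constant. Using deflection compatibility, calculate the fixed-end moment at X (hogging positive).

Choose R_Y as the redundant. The primary structure is the cantilever fixed at X.
Primary-structure tip deflection at Y by superposition:
  point load 64.5 at a = 3.15: Pa²(3L − a)/(6EI) = 2352/EI
  clockwise couple 112 at a = 7: M₀a(2L − a)/(2EI) = 3842/EI
  δ_0 = 6194/EI
Flexibility coefficient — unit upward force at Y: δ_{YY} = L³/(3EI) = 197.6/EI.
The prop prevents deflection at Y: R_Y = δ_0/δ_{YY} = 6194/197.6 = 31.35 kN.
Moment equilibrium about X: M_X = Σ(load moments about X) − R_Y·L = 315.2 − 31.35×8.4 = 51.84 kN·m.

M_X = 51.84 kN·m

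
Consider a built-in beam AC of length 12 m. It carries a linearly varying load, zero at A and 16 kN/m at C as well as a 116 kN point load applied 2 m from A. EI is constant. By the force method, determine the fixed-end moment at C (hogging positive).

M_C = 147.4 kN·m

Release both end moments; the primary structure is a simply-supported span AC with redundants M_A and M_C.
On the primary (simply-supported) span, the end slopes from the loading are:
  at A: triangular load, peak 16: 7w₀L³/(360EI) = 537.6/EI
  at C: triangular load, peak 16: w₀L³/(45EI) = 614.4/EI
  at A: point load 116 at a = 2: Pab(L + b)/(6LEI) = 708.9/EI
  at C: point load 116 at a = 2: Pab(L + a)/(6LEI) = 451.1/EI
  θ_A0 = 1246/EI,  θ_C0 = 1066/EI
Flexibility coefficients: a unit moment at one end gives L/(3EI) there and L/(6EI) at the far end, so f₁₁ = f₂₂ = 4/EI and f₁₂ = f₂₁ = 2/EI.
Compatibility — zero rotation at each built-in end:
  4 M_A + 2 M_C = 1246
  2 M_A + 4 M_C = 1066
Solving the pair gives M_A = 237.9 kN·m and M_C = 147.4 kN·m (hogging).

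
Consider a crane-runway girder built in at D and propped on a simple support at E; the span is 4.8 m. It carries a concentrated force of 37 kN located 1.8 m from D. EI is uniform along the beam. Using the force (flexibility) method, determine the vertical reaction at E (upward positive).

Remove the prop at E; the released (primary) structure is a cantilever built in at D.
Free-end deflection of the primary structure under the applied loading (downward +):
  point load 37 at a = 1.8: Pa²(3L − a)/(6EI) = 251.7/EI
Tip deflection under a unit load at E: L³/(3EI) = 36.86/EI.
Compatibility at E: δ_0 − R_E·δ_{EE} = 0, so R_E = 251.7/36.86 = 6.829 kN.

R_E = 6.829 kN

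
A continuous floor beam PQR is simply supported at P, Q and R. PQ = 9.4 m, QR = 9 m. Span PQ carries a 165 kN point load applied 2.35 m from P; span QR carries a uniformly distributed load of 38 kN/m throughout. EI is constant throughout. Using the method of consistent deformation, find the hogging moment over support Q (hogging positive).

Release continuity at Q by inserting a hinge; the redundant is the internal moment M_Q. The primary structure is two simply-supported spans PQ and QR.
Discontinuity in slope at Q on the released structure — sum the simple-span end rotations:
  span PQ: point load 165 at a = 2.35: Pab(L + a)/(6LEI) = 569.5/EI
  span QR: UDL 38: wL³/(24EI) = 1154/EI
  relative rotation θ_0 = (569.5 + 1154)/EI = 1724/EI
A unit hogging moment at Q produces rotation L₁/(3EI) + L₂/(3EI) = 6.133/EI.
Compatibility: M_Q·(L₁+L₂)/(3EI) = θ_0, giving M_Q = 281 kN·m (hogging).

M_Q = 281 kN·m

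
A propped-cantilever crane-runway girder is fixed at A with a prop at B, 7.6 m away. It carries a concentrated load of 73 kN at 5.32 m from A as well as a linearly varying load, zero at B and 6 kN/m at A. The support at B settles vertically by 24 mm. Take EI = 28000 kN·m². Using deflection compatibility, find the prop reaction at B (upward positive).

Take the reaction at B as the redundant and release it; the primary structure is a cantilever fixed at A.
Primary-structure tip deflection at B by superposition:
  point load 73 at a = 5.32: Pa²(3L − a)/(6EI) = 6019/EI
  triangular load, peak 6 at the fixed end: w₀L⁴/(30EI) = 667.2/EI
  δ_0 = 6686/EI
Flexibility coefficient — unit upward force at B: δ_{BB} = L³/(3EI) = 146.3/EI.
With EI = 28000 kN·m²: δ_0 = 0.2388 m and δ_{BB} = 0.005226 m/kN.
Compatibility — the beam at B must follow the support down by 0.024 m: δ_0 − R_B·δ_{BB} = 0.024, so R_B = (0.2388 − 0.024)/0.005226 = 41.1 kN.

R_B = 41.1 kN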